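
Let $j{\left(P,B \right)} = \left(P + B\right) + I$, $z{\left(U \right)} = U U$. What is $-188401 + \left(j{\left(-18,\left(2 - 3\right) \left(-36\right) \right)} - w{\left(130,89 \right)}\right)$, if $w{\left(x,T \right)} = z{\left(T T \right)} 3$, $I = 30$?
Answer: $-188415076$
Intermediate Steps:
$z{\left(U \right)} = U^{2}$
$w{\left(x,T \right)} = 3 T^{4}$ ($w{\left(x,T \right)} = \left(T T\right)^{2} \cdot 3 = \left(T^{2}\right)^{2} \cdot 3 = T^{4} \cdot 3 = 3 T^{4}$)
$j{\left(P,B \right)} = 30 + B + P$ ($j{\left(P,B \right)} = \left(P + B\right) + 30 = \left(B + P\right) + 30 = 30 + B + P$)
$-188401 + \left(j{\left(-18,\left(2 - 3\right) \left(-36\right) \right)} - w{\left(130,89 \right)}\right) = -188401 - \left(-12 + 188226723 - \left(2 - 3\right) \left(-36\right)\right) = -188401 - \left(-48 + 3 \cdot 62742241\right) = -188401 + \left(\left(30 + 36 - 18\right) - 188226723\right) = -188401 + \left(48 - 188226723\right) = -188401 - 188226675 = -188415076$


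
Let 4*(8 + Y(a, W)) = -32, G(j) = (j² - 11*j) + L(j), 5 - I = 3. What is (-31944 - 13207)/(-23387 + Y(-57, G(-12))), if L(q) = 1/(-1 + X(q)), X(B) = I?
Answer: 45151/23403 ≈ 1.9293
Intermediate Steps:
I = 2 (I = 5 - 1*3 = 5 - 3 = 2)
X(B) = 2
L(q) = 1 (L(q) = 1/(-1 + 2) = 1/1 = 1)
G(j) = 1 + j² - 11*j (G(j) = (j² - 11*j) + 1 = 1 + j² - 11*j)
Y(a, W) = -16 (Y(a, W) = -8 + (¼)*(-32) = -8 - 8 = -16)
(-31944 - 13207)/(-23387 + Y(-57, G(-12))) = (-31944 - 13207)/(-23387 - 16) = -45151/(-23403) = -45151*(-1/23403) = 45151/23403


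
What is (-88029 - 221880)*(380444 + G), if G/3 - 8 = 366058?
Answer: -458244463578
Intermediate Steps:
G = 1098198 (G = 24 + 3*366058 = 24 + 1098174 = 1098198)
(-88029 - 221880)*(380444 + G) = (-88029 - 221880)*(380444 + 1098198) = -309909*1478642 = -458244463578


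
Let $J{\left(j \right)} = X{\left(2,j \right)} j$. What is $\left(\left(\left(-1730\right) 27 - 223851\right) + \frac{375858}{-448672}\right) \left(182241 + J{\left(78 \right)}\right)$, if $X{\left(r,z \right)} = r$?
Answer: $- \frac{1581558144462675}{32048} \approx -4.935 \cdot 10^{10}$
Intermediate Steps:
$J{\left(j \right)} = 2 j$
$\left(\left(\left(-1730\right) 27 - 223851\right) + \frac{375858}{-448672}\right) \left(182241 + J{\left(78 \right)}\right) = \left(\left(\left(-1730\right) 27 - 223851\right) + \frac{375858}{-448672}\right) \left(182241 + 2 \cdot 78\right) = \left(\left(-46710 - 223851\right) + 375858 \left(- \frac{1}{448672}\right)\right) \left(182241 + 156\right) = \left(-270561 - \frac{26847}{32048}\right) 182397 = \left(- \frac{8670965775}{32048}\right) 182397 = - \frac{1581558144462675}{32048}$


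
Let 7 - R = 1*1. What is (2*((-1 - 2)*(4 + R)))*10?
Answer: -600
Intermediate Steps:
R = 6 (R = 7 - 1 = 6)
(2*((-1 - 2)*(4 + R)))*10 = (2*((-1 - 2)*(4 + 6)))*10 = (2*(-3*10))*10 = (2*(-30))*10 = -60*10 = -600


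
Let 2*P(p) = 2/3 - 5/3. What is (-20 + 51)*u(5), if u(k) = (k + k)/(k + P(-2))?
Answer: 620/9 ≈ 68.889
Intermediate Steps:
P(p) = -1/2 (P(p) = (2/3 - 5/3)/2 = (1/2)*(-1) = -1/2)
u(k) = 2*k/(-1/2 + k) (u(k) = (k + k)/(k - 1/2) = (2*k)/(-1/2 + k) = 2*k/(-1/2 + k))
(-20 + 51)*u(5) = (-20 + 51)*(4*5/(-1 + 2*5)) = 31*(4*5/(-1 + 10)) = 31*(4*5/9) = 31*(4*5*(1/9)) = 31*(20/9) = 620/9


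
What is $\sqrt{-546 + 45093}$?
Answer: $\sqrt{44547} \approx 211.06$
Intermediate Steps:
$\sqrt{-546 + 45093} = \sqrt{44547}$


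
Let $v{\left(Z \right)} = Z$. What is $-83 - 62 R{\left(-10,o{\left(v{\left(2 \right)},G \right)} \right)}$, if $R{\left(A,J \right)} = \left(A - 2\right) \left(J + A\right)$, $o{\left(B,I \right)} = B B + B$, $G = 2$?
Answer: $-3059$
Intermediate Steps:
$o{\left(B,I \right)} = B + B^{2}$ ($o{\left(B,I \right)} = B^{2} + B = B + B^{2}$)
$R{\left(A,J \right)} = \left(-2 + A\right) \left(A + J\right)$
$-83 - 62 R{\left(-10,o{\left(v{\left(2 \right)},G \right)} \right)} = -83 - 62 \left(\left(-10\right)^{2} - -20 - 2 \cdot 2 \left(1 + 2\right) - 10 \cdot 2 \left(1 + 2\right)\right) = -83 - 62 \left(100 + 20 - 2 \cdot 2 \cdot 3 - 10 \cdot 2 \cdot 3\right) = -83 - 62 \left(100 + 20 - 12 - 60\right) = -83 - 2976 = -3059$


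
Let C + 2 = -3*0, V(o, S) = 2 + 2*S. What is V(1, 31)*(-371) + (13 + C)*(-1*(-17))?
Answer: -23557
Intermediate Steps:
C = -2 (C = -2 - 3*0 = -2 + 0 = -2)
V(1, 31)*(-371) + (13 + C)*(-1*(-17)) = (2 + 2*31)*(-371) + (13 - 2)*(-1*(-17)) = (2 + 62)*(-371) + 11*17 = 64*(-371) + 187 = -23744 + 187 = -23557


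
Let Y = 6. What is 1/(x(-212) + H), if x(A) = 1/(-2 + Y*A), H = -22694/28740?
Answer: -4576845/3617612 ≈ -1.2652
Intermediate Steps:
H = -11347/14370 (H = -22694*1/28740 = -11347/14370 ≈ -0.78963)
x(A) = 1/(-2 + 6*A)
1/(x(-212) + H) = 1/(1/(2*(-1 + 3*(-212))) - 11347/14370) = 1/(1/(2*(-1 - 636)) - 11347/14370) = 1/((½)/(-637) - 11347/14370) = 1/((½)*(-1/637) - 11347/14370) = 1/(-1/1274 - 11347/14370) = 1/(-3617612/4576845) = -4576845/3617612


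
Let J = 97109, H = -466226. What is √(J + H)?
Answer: 63*I*√93 ≈ 607.55*I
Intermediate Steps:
√(J + H) = √(97109 - 466226) = √(-369117) = 63*I*√93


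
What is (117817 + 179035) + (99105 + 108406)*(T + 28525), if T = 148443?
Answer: 36723103500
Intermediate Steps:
(117817 + 179035) + (99105 + 108406)*(T + 28525) = (117817 + 179035) + (99105 + 108406)*(148443 + 28525) = 296852 + 207511*176968 = 296852 + 36722806648 = 36723103500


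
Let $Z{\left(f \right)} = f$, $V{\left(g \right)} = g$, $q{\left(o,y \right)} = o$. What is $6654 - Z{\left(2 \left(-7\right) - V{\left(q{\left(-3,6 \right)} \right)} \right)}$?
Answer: $6665$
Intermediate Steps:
$6654 - Z{\left(2 \left(-7\right) - V{\left(q{\left(-3,6 \right)} \right)} \right)} = 6654 - \left(2 \left(-7\right) - -3\right) = 6654 - \left(-14 + 3\right) = 6654 - -11 = 6654 + 11 = 6665$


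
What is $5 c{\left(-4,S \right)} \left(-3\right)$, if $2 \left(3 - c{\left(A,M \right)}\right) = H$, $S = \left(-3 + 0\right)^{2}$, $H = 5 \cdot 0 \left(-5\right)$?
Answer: $-45$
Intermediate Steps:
$H = 0$ ($H = 0 \left(-5\right) = 0$)
$S = 9$ ($S = \left(-3\right)^{2} = 9$)
$c{\left(A,M \right)} = 3$ ($c{\left(A,M \right)} = 3 - 0 = 3 + 0 = 3$)
$5 c{\left(-4,S \right)} \left(-3\right) = 5 \cdot 3 \left(-3\right) = 15 \left(-3\right) = -45$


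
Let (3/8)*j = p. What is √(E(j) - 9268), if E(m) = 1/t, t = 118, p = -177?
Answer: I*√129047514/118 ≈ 96.27*I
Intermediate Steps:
j = -472 (j = (8/3)*(-177) = -472)
E(m) = 1/118
√(E(j) - 9268) = √(1/118 - 9268) = √(-1093623/118) = I*√129047514/118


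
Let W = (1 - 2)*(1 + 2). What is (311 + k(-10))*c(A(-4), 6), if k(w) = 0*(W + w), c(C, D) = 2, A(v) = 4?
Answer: 622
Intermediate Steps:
W = -3 (W = -1*3 = -3)
k(w) = 0 (k(w) = 0*(-3 + w) = 0)
(311 + k(-10))*c(A(-4), 6) = (311 + 0)*2 = 311*2 = 622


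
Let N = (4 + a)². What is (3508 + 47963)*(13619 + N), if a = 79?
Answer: 1055567268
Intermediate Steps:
N = 6889 (N = (4 + 79)² = 83² = 6889)
(3508 + 47963)*(13619 + N) = (3508 + 47963)*(13619 + 6889) = 51471*20508 = 1055567268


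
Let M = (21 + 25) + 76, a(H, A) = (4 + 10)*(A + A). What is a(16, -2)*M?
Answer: -6832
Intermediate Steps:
a(H, A) = 28*A (a(H, A) = 14*(2*A) = 28*A)
M = 122 (M = 46 + 76 = 122)
a(16, -2)*M = (28*(-2))*122 = -56*122 = -6832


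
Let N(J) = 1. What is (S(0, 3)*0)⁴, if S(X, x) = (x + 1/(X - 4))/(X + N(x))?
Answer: 0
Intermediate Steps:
S(X, x) = (x + 1/(-4 + X))/(1 + X) (S(X, x) = (x + 1/(X - 4))/(X + 1) = (x + 1/(-4 + X))/(1 + X))
(S(0, 3)*0)⁴ = (((1 - 4*3 + 0*3)/(-4 + 0² - 3*0))*0)⁴ = (((1 - 12 + 0)/(-4 + 0 + 0))*0)⁴ = ((-11/(-4))*0)⁴ = (-¼*(-11)*0)⁴ = ((11/4)*0)⁴ = 0⁴ = 0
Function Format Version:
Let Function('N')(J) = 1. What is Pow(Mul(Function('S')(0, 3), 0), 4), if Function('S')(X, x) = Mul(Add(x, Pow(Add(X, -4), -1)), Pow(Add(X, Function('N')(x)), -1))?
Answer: 0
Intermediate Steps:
Function('S')(X, x) = Mul(Pow(Add(1, X), -1), Add(x, Pow(Add(-4, X), -1))) (Function('S')(X, x) = Mul(Add(x, Pow(Add(X, -4), -1)), Pow(Add(X, 1), -1)) = Mul(Add(x, Pow(Add(-4, X), -1)), Pow(Add(1, X), -1)) = Mul(Pow(Add(1, X), -1), Add(x, Pow(Add(-4, X), -1))))
Pow(Mul(Function('S')(0, 3), 0), 4) = Pow(Mul(Mul(Pow(Add(-4, Pow(0, 2), Mul(-3, 0)), -1), Add(1, Mul(-4, 3), Mul(0, 3))), 0), 4) = Pow(Mul(Mul(Pow(Add(-4, 0, 0), -1), Add(1, -12, 0)), 0), 4) = Pow(Mul(Mul(Pow(-4, -1), -11), 0), 4) = Pow(Mul(Mul(Rational(-1, 4), -11), 0), 4) = Pow(Mul(Rational(11, 4), 0), 4) = Pow(0, 4) = 0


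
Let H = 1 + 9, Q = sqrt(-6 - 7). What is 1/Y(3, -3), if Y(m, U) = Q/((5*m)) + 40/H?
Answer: 900/3613 - 15*I*sqrt(13)/3613 ≈ 0.2491 - 0.014969*I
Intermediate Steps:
Q = I*sqrt(13) (Q = sqrt(-13) = I*sqrt(13) ≈ 3.6056*I)
H = 10
Y(m, U) = 4 + I*sqrt(13)/(5*m) (Y(m, U) = (I*sqrt(13))/((5*m)) + 40/10 = (I*sqrt(13))*(1/(5*m)) + 40*(1/10) = I*sqrt(13)/(5*m) + 4 = 4 + I*sqrt(13)/(5*m))
1/Y(3, -3) = 1/(4 + (1/5)*I*sqrt(13)/3) = 1/(4 + (1/5)*I*sqrt(13)*(1/3)) = 1/(4 + I*sqrt(13)/15)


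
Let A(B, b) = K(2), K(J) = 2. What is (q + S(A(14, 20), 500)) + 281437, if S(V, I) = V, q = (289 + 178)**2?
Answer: 499528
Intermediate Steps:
A(B, b) = 2
q = 218089 (q = 467**2 = 218089)
(q + S(A(14, 20), 500)) + 281437 = (218089 + 2) + 281437 = 218091 + 281437 = 499528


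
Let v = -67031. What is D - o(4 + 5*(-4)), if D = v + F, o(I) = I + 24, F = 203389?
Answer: 136350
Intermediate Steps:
o(I) = 24 + I
D = 136358 (D = -67031 + 203389 = 136358)
D - o(4 + 5*(-4)) = 136358 - (24 + (4 + 5*(-4))) = 136358 - (24 + (4 - 20)) = 136358 - (24 - 16) = 136358 - 1*8 = 136358 - 8 = 136350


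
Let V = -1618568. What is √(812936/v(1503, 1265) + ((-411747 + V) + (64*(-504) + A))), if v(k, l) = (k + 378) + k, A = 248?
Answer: 2*I*√10249066891/141 ≈ 1436.0*I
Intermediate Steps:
v(k, l) = 378 + 2*k (v(k, l) = (378 + k) + k = 378 + 2*k)
√(812936/v(1503, 1265) + ((-411747 + V) + (64*(-504) + A))) = √(812936/(378 + 2*1503) + ((-411747 - 1618568) + (64*(-504) + 248))) = √(812936/(378 + 3006) + (-2030315 + (-32256 + 248))) = √(812936/3384 + (-2030315 - 32008)) = √(812936*(1/3384) - 2062323) = √(101617/423 - 2062323) = √(-872261012/423) = 2*I*√10249066891/141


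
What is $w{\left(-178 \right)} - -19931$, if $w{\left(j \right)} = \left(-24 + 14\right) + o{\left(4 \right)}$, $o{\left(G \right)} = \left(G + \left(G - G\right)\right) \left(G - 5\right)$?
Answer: $19917$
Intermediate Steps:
$o{\left(G \right)} = G \left(-5 + G\right)$ ($o{\left(G \right)} = \left(G + 0\right) \left(-5 + G\right) = G \left(-5 + G\right)$)
$w{\left(j \right)} = -14$ ($w{\left(j \right)} = \left(-24 + 14\right) + 4 \left(-5 + 4\right) = -10 + 4 \left(-1\right) = -10 - 4 = -14$)
$w{\left(-178 \right)} - -19931 = -14 - -19931 = -14 + 19931 = 19917$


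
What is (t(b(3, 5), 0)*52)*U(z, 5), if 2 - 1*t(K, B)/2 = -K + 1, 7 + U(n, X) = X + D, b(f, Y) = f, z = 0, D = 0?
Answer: -832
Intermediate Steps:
U(n, X) = -7 + X (U(n, X) = -7 + (X + 0) = -7 + X)
t(K, B) = 2 + 2*K (t(K, B) = 4 - 2*(-K + 1) = 4 - 2*(1 - K) = 4 + (-2 + 2*K) = 2 + 2*K)
(t(b(3, 5), 0)*52)*U(z, 5) = ((2 + 2*3)*52)*(-7 + 5) = ((2 + 6)*52)*(-2) = (8*52)*(-2) = 416*(-2) = -832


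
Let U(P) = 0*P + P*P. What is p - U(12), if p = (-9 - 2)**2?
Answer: -23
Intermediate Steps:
U(P) = P**2 (U(P) = 0 + P**2 = P**2)
p = 121 (p = (-11)**2 = 121)
p - U(12) = 121 - 1*12**2 = 121 - 1*144 = 121 - 144 = -23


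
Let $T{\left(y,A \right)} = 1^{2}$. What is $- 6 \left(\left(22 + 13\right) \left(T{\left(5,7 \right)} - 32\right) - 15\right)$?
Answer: $6600$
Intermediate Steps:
$T{\left(y,A \right)} = 1$
$- 6 \left(\left(22 + 13\right) \left(T{\left(5,7 \right)} - 32\right) - 15\right) = - 6 \left(\left(22 + 13\right) \left(1 - 32\right) - 15\right) = - 6 \left(35 \left(-31\right) - 15\right) = - 6 \left(-1085 - 15\right) = \left(-6\right) \left(-1100\right) = 6600$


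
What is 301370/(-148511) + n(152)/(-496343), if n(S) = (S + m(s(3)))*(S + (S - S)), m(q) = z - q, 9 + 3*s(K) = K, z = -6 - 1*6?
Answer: -152788351334/73712395273 ≈ -2.0728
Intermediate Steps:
z = -12 (z = -6 - 6 = -12)
s(K) = -3 + K/3
m(q) = -12 - q
n(S) = S*(-10 + S) (n(S) = (S + (-12 - (-3 + (⅓)*3)))*(S + (S - S)) = (S + (-12 - (-3 + 1)))*(S + 0) = (S + (-12 - 1*(-2)))*S = (S + (-12 + 2))*S = (S - 10)*S = (-10 + S)*S = S*(-10 + S))
301370/(-148511) + n(152)/(-496343) = 301370/(-148511) + (152*(-10 + 152))/(-496343) = 301370*(-1/148511) + (152*142)*(-1/496343) = -301370/148511 + 21584*(-1/496343) = -301370/148511 - 21584/496343 = -152788351334/73712395273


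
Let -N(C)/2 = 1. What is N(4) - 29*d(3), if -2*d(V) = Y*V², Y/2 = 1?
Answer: 259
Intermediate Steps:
Y = 2 (Y = 2*1 = 2)
N(C) = -2 (N(C) = -2*1 = -2)
d(V) = -V²
N(4) - 29*d(3) = -2 - (-29)*3² = -2 - (-29)*9 = -2 - 29*(-9) = -2 + 261 = 259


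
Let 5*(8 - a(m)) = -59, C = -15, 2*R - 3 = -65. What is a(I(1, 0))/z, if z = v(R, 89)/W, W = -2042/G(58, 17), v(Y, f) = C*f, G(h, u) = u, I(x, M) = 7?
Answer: 67386/37825 ≈ 1.7815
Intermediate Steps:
R = -31 (R = 3/2 + (½)*(-65) = 3/2 - 65/2 = -31)
a(m) = 99/5 (a(m) = 8 - ⅕*(-59) = 8 + 59/5 = 99/5)
v(Y, f) = -15*f
W = -2042/17 ≈ -120.12
z = 22695/2042 (z = (-15*89)/(-2042/17) = -1335*(-17/2042) = 22695/2042 ≈ 11.114)
a(I(1, 0))/z = 99/(5*(22695/2042)) = (99/5)*(2042/22695) = 67386/37825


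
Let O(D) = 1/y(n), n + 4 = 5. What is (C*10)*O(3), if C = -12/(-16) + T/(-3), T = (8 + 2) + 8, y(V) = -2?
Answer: 105/4 ≈ 26.250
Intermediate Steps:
n = 1 (n = -4 + 5 = 1)
T = 18 (T = 10 + 8 = 18)
O(D) = -½ (O(D) = 1/(-2) = -½)
C = -21/4 (C = -12/(-16) + 18/(-3) = -12*(-1/16) + 18*(-⅓) = ¾ - 6 = -21/4 ≈ -5.2500)
(C*10)*O(3) = -21/4*10*(-½) = -105/2*(-½) = 105/4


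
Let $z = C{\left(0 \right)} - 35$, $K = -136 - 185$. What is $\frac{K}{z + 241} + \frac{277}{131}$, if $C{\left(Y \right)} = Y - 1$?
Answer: $\frac{14734}{26855} \approx 0.54865$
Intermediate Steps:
$C{\left(Y \right)} = -1 + Y$
$K = -321$ ($K = -136 - 185 = -321$)
$z = -36$ ($z = \left(-1 + 0\right) - 35 = -1 - 35 = -36$)
$\frac{K}{z + 241} + \frac{277}{131} = - \frac{321}{-36 + 241} + \frac{277}{131} = - \frac{321}{205} + 277 \cdot \frac{1}{131} = \left(-321\right) \frac{1}{205} + \frac{277}{131} = - \frac{321}{205} + \frac{277}{131} = \frac{14734}{26855}$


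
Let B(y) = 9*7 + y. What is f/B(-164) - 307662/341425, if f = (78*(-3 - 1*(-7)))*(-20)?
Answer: 2099418138/34483925 ≈ 60.881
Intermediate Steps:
B(y) = 63 + y
f = -6240 (f = (78*(-3 + 7))*(-20) = (78*4)*(-20) = 312*(-20) = -6240)
f/B(-164) - 307662/341425 = -6240/(63 - 164) - 307662/341425 = -6240/(-101) - 307662*1/341425 = -6240*(-1/101) - 307662/341425 = 6240/101 - 307662/341425 = 2099418138/34483925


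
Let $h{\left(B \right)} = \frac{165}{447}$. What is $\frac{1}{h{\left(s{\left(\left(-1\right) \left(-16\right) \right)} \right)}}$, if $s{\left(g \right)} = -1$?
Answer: $\frac{149}{55} \approx 2.7091$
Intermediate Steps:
$h{\left(B \right)} = \frac{55}{149}$ ($h{\left(B \right)} = 165 \cdot \frac{1}{447} = \frac{55}{149}$)
$\frac{1}{h{\left(s{\left(\left(-1\right) \left(-16\right) \right)} \right)}} = \frac{1}{\frac{55}{149}} = \frac{149}{55}$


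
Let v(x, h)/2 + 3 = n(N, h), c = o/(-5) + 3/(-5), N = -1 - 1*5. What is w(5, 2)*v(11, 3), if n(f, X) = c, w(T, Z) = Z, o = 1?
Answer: -76/5 ≈ -15.200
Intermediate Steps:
N = -6 (N = -1 - 5 = -6)
c = -⅘ (c = 1/(-5) + 3/(-5) = 1*(-⅕) + 3*(-⅕) = -⅕ - ⅗ = -⅘ ≈ -0.80000)
n(f, X) = -⅘
v(x, h) = -38/5 (v(x, h) = -6 + 2*(-⅘) = -6 - 8/5 = -38/5)
w(5, 2)*v(11, 3) = 2*(-38/5) = -76/5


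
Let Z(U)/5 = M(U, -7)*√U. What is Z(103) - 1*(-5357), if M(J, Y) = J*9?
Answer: 5357 + 4635*√103 ≈ 52397.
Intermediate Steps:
M(J, Y) = 9*J
Z(U) = 45*U^(3/2) (Z(U) = 5*((9*U)*√U) = 5*(9*U^(3/2)) = 45*U^(3/2))
Z(103) - 1*(-5357) = 45*103^(3/2) - 1*(-5357) = 45*(103*√103) + 5357 = 4635*√103 + 5357 = 5357 + 4635*√103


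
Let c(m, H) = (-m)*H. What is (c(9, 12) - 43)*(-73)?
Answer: 11023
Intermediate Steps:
c(m, H) = -H*m
(c(9, 12) - 43)*(-73) = (-1*12*9 - 43)*(-73) = (-108 - 43)*(-73) = -151*(-73) = 11023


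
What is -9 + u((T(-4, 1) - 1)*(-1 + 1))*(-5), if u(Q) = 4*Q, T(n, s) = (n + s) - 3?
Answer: -9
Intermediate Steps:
T(n, s) = -3 + n + s
-9 + u((T(-4, 1) - 1)*(-1 + 1))*(-5) = -9 + (4*(((-3 - 4 + 1) - 1)*(-1 + 1)))*(-5) = -9 + (4*((-6 - 1)*0))*(-5) = -9 + (4*(-7*0))*(-5) = -9 + (4*0)*(-5) = -9 + 0*(-5) = -9 + 0 = -9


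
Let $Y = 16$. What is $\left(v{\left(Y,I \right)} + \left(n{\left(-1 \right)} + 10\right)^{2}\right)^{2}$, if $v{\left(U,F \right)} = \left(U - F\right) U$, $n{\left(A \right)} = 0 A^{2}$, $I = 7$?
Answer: $59536$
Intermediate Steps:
$n{\left(A \right)} = 0$
$v{\left(U,F \right)} = U \left(U - F\right)$
$\left(v{\left(Y,I \right)} + \left(n{\left(-1 \right)} + 10\right)^{2}\right)^{2} = \left(16 \left(16 - 7\right) + \left(0 + 10\right)^{2}\right)^{2} = \left(16 \left(16 - 7\right) + 10^{2}\right)^{2} = \left(16 \cdot 9 + 100\right)^{2} = \left(144 + 100\right)^{2} = 244^{2} = 59536$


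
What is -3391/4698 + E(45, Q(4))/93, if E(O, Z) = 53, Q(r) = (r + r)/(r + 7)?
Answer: -22123/145638 ≈ -0.15190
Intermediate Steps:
Q(r) = 2*r/(7 + r) (Q(r) = (2*r)/(7 + r) = 2*r/(7 + r))
-3391/4698 + E(45, Q(4))/93 = -3391/4698 + 53/93 = -22123/145638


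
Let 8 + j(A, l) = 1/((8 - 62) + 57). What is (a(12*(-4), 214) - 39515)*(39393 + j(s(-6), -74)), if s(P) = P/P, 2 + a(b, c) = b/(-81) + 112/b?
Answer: -126073160936/81 ≈ -1.5565e+9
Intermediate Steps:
a(b, c) = -2 + 112/b - b/81 (a(b, c) = -2 + (b/(-81) + 112/b) = -2 + (b*(-1/81) + 112/b) = -2 + (-b/81 + 112/b) = -2 + (112/b - b/81) = -2 + 112/b - b/81)
s(P) = 1
j(A, l) = -23/3 (j(A, l) = -8 + 1/((8 - 62) + 57) = -8 + 1/(-54 + 57) = -8 + 1/3 = -8 + ⅓ = -23/3)
(a(12*(-4), 214) - 39515)*(39393 + j(s(-6), -74)) = ((-2 + 112/((12*(-4))) - 4*(-4)/27) - 39515)*(39393 - 23/3) = ((-2 + 112/(-48) - 1/81*(-48)) - 39515)*(118156/3) = ((-2 + 112*(-1/48) + 16/27) - 39515)*(118156/3) = ((-2 - 7/3 + 16/27) - 39515)*(118156/3) = (-101/27 - 39515)*(118156/3) = -1067006/27*118156/3 = -126073160936/81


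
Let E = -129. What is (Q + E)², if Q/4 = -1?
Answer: 17689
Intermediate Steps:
Q = -4 (Q = 4*(-1) = -4)
(Q + E)² = (-4 - 129)² = (-133)² = 17689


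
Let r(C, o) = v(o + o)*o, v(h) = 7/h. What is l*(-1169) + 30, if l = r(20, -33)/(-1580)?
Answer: 102983/3160 ≈ 32.590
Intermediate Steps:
r(C, o) = 7/2 (r(C, o) = (7/(o + o))*o = (7/((2*o)))*o = (7*(1/(2*o)))*o = (7/(2*o))*o = 7/2)
l = -7/3160 (l = (7/2)/(-1580) = (7/2)*(-1/1580) = -7/3160 ≈ -0.0022152)
l*(-1169) + 30 = -7/3160*(-1169) + 30 = 8183/3160 + 30 = 102983/3160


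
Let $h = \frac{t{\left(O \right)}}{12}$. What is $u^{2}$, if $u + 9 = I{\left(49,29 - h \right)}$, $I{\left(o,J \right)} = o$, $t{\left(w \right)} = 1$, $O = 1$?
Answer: $1600$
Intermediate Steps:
$h = \frac{1}{12}$ ($h = 1 \cdot \frac{1}{12} = \frac{1}{12} \approx 0.083333$)
$u = 40$ ($u = -9 + 49 = 40$)
$u^{2} = 40^{2} = 1600$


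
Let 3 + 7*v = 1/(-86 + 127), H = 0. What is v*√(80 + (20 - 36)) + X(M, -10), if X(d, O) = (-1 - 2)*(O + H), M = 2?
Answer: 7634/287 ≈ 26.599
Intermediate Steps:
X(d, O) = -3*O (X(d, O) = (-1 - 2)*(O + 0) = -3*O)
v = -122/287 (v = -3/7 + 1/(7*(-86 + 127)) = -3/7 + (⅐)/41 = -3/7 + (⅐)*(1/41) = -3/7 + 1/287 = -122/287 ≈ -0.42509)
v*√(80 + (20 - 36)) + X(M, -10) = -122*√(80 + (20 - 36))/287 - 3*(-10) = -122*√(80 - 16)/287 + 30 = -122*√64/287 + 30 = -122/287*8 + 30 = -976/287 + 30 = 7634/287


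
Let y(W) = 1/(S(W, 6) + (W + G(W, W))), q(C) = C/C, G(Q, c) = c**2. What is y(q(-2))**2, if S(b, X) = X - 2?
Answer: 1/36 ≈ 0.027778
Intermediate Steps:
S(b, X) = -2 + X
q(C) = 1
y(W) = 1/(4 + W + W**2) (y(W) = 1/((-2 + 6) + (W + W**2)) = 1/(4 + (W + W**2)) = 1/(4 + W + W**2))
y(q(-2))**2 = (1/(4 + 1 + 1**2))**2 = (1/(4 + 1 + 1))**2 = (1/6)**2 = 1/36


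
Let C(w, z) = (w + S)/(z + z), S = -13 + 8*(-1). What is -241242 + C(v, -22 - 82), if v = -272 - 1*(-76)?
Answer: -50178119/208 ≈ -2.4124e+5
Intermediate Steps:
v = -196 (v = -272 + 76 = -196)
S = -21 (S = -13 - 8 = -21)
C(w, z) = (-21 + w)/(2*z) (C(w, z) = (w - 21)/(z + z) = (-21 + w)/((2*z)) = (-21 + w)*(1/(2*z)) = (-21 + w)/(2*z))
-241242 + C(v, -22 - 82) = -241242 + (-21 - 196)/(2*(-22 - 82)) = -241242 + (½)*(-217)/(-104) = -241242 + (½)*(-1/104)*(-217) = -241242 + 217/208 = -50178119/208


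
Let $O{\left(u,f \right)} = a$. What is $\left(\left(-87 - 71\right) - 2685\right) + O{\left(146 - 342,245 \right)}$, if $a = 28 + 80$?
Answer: $-2735$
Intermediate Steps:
$a = 108$
$O{\left(u,f \right)} = 108$
$\left(\left(-87 - 71\right) - 2685\right) + O{\left(146 - 342,245 \right)} = \left(\left(-87 - 71\right) - 2685\right) + 108 = \left(-158 - 2685\right) + 108 = -2843 + 108 = -2735$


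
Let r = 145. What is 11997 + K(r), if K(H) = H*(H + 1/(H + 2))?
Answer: 4854379/147 ≈ 33023.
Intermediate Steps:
K(H) = H*(H + 1/(2 + H))
11997 + K(r) = 11997 + 145*(1 + 145² + 2*145)/(2 + 145) = 11997 + 145*(1 + 21025 + 290)/147 = 11997 + 145*(1/147)*21316 = 11997 + 3090820/147 = 4854379/147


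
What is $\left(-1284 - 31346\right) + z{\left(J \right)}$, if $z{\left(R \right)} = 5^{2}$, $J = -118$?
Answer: $-32605$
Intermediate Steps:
$z{\left(R \right)} = 25$
$\left(-1284 - 31346\right) + z{\left(J \right)} = \left(-1284 - 31346\right) + 25 = -32630 + 25 = -32605$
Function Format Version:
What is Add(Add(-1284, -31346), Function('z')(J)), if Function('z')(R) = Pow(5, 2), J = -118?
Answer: -32605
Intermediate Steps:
Function('z')(R) = 25
Add(Add(-1284, -31346), Function('z')(J)) = Add(Add(-1284, -31346), 25) = Add(-32630, 25) = -32605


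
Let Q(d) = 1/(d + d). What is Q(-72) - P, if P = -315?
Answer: 45359/144 ≈ 314.99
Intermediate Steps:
Q(d) = 1/(2*d)
Q(-72) - P = (½)/(-72) - 1*(-315) = (½)*(-1/72) + 315 = -1/144 + 315 = 45359/144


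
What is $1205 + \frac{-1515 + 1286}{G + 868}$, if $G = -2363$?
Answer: $\frac{1801704}{1495} \approx 1205.2$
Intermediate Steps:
$1205 + \frac{-1515 + 1286}{G + 868} = 1205 + \frac{-1515 + 1286}{-2363 + 868} = 1205 - \frac{229}{-1495} = 1205 - - \frac{229}{1495} = 1205 + \frac{229}{1495} = \frac{1801704}{1495}$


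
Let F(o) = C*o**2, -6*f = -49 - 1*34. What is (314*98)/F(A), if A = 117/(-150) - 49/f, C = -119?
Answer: -75710110000/5469511473 ≈ -13.842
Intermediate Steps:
f = 83/6 (f = -(-49 - 1*34)/6 = -(-49 - 34)/6 = -1/6*(-83) = 83/6 ≈ 13.833)
A = -17937/4150 (A = 117/(-150) - 49/83/6 = 117*(-1/150) - 49*6/83 = -39/50 - 294/83 = -17937/4150 ≈ -4.3222)
F(o) = -119*o**2
(314*98)/F(A) = (314*98)/((-119*(-17937/4150)**2)) = 30772/((-119*321735969/17222500)) = 30772/(-38286580311/17222500) = 30772*(-17222500/38286580311) = -75710110000/5469511473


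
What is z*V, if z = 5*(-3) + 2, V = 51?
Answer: -663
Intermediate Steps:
z = -13 (z = -15 + 2 = -13)
z*V = -13*51 = -663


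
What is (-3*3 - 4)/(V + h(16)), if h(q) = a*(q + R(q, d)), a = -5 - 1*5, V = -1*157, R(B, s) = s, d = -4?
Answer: 13/277 ≈ 0.046931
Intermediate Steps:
V = -157
a = -10 (a = -5 - 5 = -10)
h(q) = 40 - 10*q (h(q) = -10*(q - 4) = -10*(-4 + q) = 40 - 10*q)
(-3*3 - 4)/(V + h(16)) = (-3*3 - 4)/(-157 + (40 - 10*16)) = (-9 - 4)/(-157 + (40 - 160)) = -13/(-157 - 120) = -13/(-277) = -13*(-1/277) = 13/277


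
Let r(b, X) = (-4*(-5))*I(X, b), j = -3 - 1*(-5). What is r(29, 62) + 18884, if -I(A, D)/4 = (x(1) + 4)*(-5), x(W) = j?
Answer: 21284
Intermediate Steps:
j = 2 (j = -3 + 5 = 2)
x(W) = 2
I(A, D) = 120 (I(A, D) = -4*(2 + 4)*(-5) = -24*(-5) = -4*(-30) = 120)
r(b, X) = 2400 (r(b, X) = -4*(-5)*120 = 20*120 = 2400)
r(29, 62) + 18884 = 2400 + 18884 = 21284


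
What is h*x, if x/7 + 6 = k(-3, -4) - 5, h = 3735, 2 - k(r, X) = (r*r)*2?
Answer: -705915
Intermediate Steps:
k(r, X) = 2 - 2*r² (k(r, X) = 2 - r*r*2 = 2 - r²*2 = 2 - 2*r²)
x = -189 (x = -42 + 7*((2 - 2*(-3)²) - 5) = -42 + 7*((2 - 2*9) - 5) = -42 + 7*((2 - 18) - 5) = -42 + 7*(-16 - 5) = -42 + 7*(-21) = -42 - 147 = -189)
h*x = 3735*(-189) = -705915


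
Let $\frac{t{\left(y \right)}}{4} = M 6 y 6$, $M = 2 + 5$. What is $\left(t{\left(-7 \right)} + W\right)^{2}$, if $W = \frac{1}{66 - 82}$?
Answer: $\frac{12745732609}{256} \approx 4.9788 \cdot 10^{7}$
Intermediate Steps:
$M = 7$
$t{\left(y \right)} = 1008 y$ ($t{\left(y \right)} = 4 \cdot 7 \cdot 6 y 6 = 4 \cdot 42 y 6 = 4 \cdot 252 y = 1008 y$)
$W = - \frac{1}{16}$ ($W = \frac{1}{-16} = - \frac{1}{16} \approx -0.0625$)
$\left(t{\left(-7 \right)} + W\right)^{2} = \left(1008 \left(-7\right) - \frac{1}{16}\right)^{2} = \left(-7056 - \frac{1}{16}\right)^{2} = \left(- \frac{112897}{16}\right)^{2} = \frac{12745732609}{256}$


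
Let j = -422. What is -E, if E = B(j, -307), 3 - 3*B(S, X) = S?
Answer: -425/3 ≈ -141.67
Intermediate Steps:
B(S, X) = 1 - S/3
E = 425/3 (E = 1 - 1/3*(-422) = 1 + 422/3 = 425/3 ≈ 141.67)
-E = -1*425/3 = -425/3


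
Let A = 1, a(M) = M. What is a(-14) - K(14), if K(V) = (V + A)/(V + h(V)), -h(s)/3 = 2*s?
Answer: -193/14 ≈ -13.786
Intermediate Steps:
h(s) = -6*s
K(V) = -(1 + V)/(5*V) (K(V) = (V + 1)/(V - 6*V) = (1 + V)/((-5*V)) = (1 + V)*(-1/(5*V)) = -(1 + V)/(5*V))
a(-14) - K(14) = -14 - (-1 - 1*14)/(5*14) = -14 - (-1 - 14)/(5*14) = -14 - (-15)/(5*14) = -14 - 1*(-3/14) = -14 + 3/14 = -193/14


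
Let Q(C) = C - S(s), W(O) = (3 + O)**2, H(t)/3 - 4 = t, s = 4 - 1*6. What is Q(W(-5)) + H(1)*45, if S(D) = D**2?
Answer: 675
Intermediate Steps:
s = -2 (s = 4 - 6 = -2)
H(t) = 12 + 3*t
Q(C) = -4 + C (Q(C) = C - 1*(-2)**2 = C - 1*4 = C - 4 = -4 + C)
Q(W(-5)) + H(1)*45 = (-4 + (3 - 5)**2) + (12 + 3*1)*45 = (-4 + (-2)**2) + (12 + 3)*45 = (-4 + 4) + 15*45 = 0 + 675 = 675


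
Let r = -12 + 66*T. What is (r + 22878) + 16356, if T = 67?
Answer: 43644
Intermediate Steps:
r = 4410 (r = -12 + 66*67 = -12 + 4422 = 4410)
(r + 22878) + 16356 = (4410 + 22878) + 16356 = 27288 + 16356 = 43644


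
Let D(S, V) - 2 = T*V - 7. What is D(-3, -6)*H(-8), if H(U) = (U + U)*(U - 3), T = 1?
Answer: -1936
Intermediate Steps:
D(S, V) = -5 + V (D(S, V) = 2 + (1*V - 7) = 2 + (V - 7) = 2 + (-7 + V) = -5 + V)
H(U) = 2*U*(-3 + U) (H(U) = (2*U)*(-3 + U) = 2*U*(-3 + U))
D(-3, -6)*H(-8) = (-5 - 6)*(2*(-8)*(-3 - 8)) = -22*(-8)*(-11) = -11*176 = -1936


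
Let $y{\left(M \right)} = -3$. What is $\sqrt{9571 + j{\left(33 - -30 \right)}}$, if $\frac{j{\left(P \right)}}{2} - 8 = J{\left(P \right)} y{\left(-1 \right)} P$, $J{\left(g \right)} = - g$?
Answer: $\sqrt{33401} \approx 182.76$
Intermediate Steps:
$j{\left(P \right)} = 16 + 6 P^{2}$ ($j{\left(P \right)} = 16 + 2 - P \left(-3\right) P = 16 + 2 \cdot 3 P P = 16 + 2 \cdot 3 P^{2} = 16 + 6 P^{2}$)
$\sqrt{9571 + j{\left(33 - -30 \right)}} = \sqrt{9571 + \left(16 + 6 \left(33 - -30\right)^{2}\right)} = \sqrt{9571 + \left(16 + 6 \left(33 + 30\right)^{2}\right)} = \sqrt{9571 + \left(16 + 6 \cdot 63^{2}\right)} = \sqrt{9571 + \left(16 + 6 \cdot 3969\right)} = \sqrt{9571 + \left(16 + 23814\right)} = \sqrt{9571 + 23830} = \sqrt{33401}$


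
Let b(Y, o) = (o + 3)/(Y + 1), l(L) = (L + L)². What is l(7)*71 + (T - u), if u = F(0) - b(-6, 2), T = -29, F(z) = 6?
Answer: 13880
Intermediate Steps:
l(L) = 4*L² (l(L) = (2*L)² = 4*L²)
b(Y, o) = (3 + o)/(1 + Y)
u = 7 (u = 6 - (3 + 2)/(1 - 6) = 6 - 5/(-5) = 6 - (-1)*5/5 = 6 - 1*(-1) = 6 + 1 = 7)
l(7)*71 + (T - u) = (4*7²)*71 + (-29 - 1*7) = (4*49)*71 + (-29 - 7) = 196*71 - 36 = 13916 - 36 = 13880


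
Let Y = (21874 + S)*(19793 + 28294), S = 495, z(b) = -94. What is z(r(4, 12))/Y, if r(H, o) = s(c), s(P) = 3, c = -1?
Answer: -94/1075658103 ≈ -8.7388e-8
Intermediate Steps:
r(H, o) = 3
Y = 1075658103 (Y = (21874 + 495)*(19793 + 28294) = 22369*48087 = 1075658103)
z(r(4, 12))/Y = -94/1075658103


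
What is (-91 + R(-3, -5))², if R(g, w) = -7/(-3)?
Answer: 70756/9 ≈ 7861.8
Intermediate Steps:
R(g, w) = 7/3 (R(g, w) = -7*(-⅓) = 7/3)
(-91 + R(-3, -5))² = (-91 + 7/3)² = (-266/3)² = 70756/9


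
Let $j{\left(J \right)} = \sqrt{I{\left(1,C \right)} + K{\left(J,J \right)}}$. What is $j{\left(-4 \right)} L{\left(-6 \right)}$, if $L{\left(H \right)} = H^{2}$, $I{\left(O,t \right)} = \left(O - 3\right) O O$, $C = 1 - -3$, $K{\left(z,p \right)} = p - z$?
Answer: $36 i \sqrt{2} \approx 50.912 i$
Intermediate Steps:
$C = 4$ ($C = 1 + 3 = 4$)
$I{\left(O,t \right)} = O^{2} \left(-3 + O\right)$ ($I{\left(O,t \right)} = \left(-3 + O\right) O O = O \left(-3 + O\right) O = O^{2} \left(-3 + O\right)$)
$j{\left(J \right)} = i \sqrt{2}$ ($j{\left(J \right)} = \sqrt{1^{2} \left(-3 + 1\right) + \left(J - J\right)} = \sqrt{1 \left(-2\right) + 0} = \sqrt{-2 + 0} = \sqrt{-2} = i \sqrt{2}$)
$j{\left(-4 \right)} L{\left(-6 \right)} = i \sqrt{2} \left(-6\right)^{2} = i \sqrt{2} \cdot 36 = 36 i \sqrt{2}$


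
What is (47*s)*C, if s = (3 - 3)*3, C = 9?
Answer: 0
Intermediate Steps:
s = 0 (s = 0*3 = 0)
(47*s)*C = (47*0)*9 = 0*9 = 0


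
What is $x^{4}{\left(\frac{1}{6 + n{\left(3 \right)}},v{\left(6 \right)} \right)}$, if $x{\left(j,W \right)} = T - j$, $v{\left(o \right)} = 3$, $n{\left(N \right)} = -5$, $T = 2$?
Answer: $1$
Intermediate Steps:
$x{\left(j,W \right)} = 2 - j$
$x^{4}{\left(\frac{1}{6 + n{\left(3 \right)}},v{\left(6 \right)} \right)} = \left(2 - \frac{1}{6 - 5}\right)^{4} = \left(2 - 1^{-1}\right)^{4} = \left(2 - 1\right)^{4} = 1^{4} = 1$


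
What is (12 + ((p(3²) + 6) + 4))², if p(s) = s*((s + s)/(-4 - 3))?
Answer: 64/49 ≈ 1.3061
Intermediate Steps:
p(s) = -2*s²/7 (p(s) = s*((2*s)/(-7)) = s*((2*s)*(-⅐)) = s*(-2*s/7) = -2*s²/7)
(12 + ((p(3²) + 6) + 4))² = (12 + ((-2*(3²)²/7 + 6) + 4))² = (12 + ((-2/7*9² + 6) + 4))² = (12 + ((-2/7*81 + 6) + 4))² = (12 + ((-162/7 + 6) + 4))² = (12 + (-120/7 + 4))² = (12 - 92/7)² = (-8/7)² = 64/49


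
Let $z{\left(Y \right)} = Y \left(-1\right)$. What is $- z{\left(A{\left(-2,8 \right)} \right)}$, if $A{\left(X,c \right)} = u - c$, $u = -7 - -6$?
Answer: $-9$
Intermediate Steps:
$u = -1$ ($u = -7 + 6 = -1$)
$A{\left(X,c \right)} = -1 - c$
$z{\left(Y \right)} = - Y$
$- z{\left(A{\left(-2,8 \right)} \right)} = - \left(-1\right) \left(-1 - 8\right) = - \left(-1\right) \left(-9\right) = \left(-1\right) 9 = -9$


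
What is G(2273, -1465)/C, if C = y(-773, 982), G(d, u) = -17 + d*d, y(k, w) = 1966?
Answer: 2583256/983 ≈ 2627.9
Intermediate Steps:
G(d, u) = -17 + d²
C = 1966
G(2273, -1465)/C = (-17 + 2273²)/1966 = (-17 + 5166529)*(1/1966) = 5166512*(1/1966) = 2583256/983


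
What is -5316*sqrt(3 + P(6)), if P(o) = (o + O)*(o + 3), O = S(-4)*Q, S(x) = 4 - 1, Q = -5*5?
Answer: -5316*I*sqrt(618) ≈ -1.3215e+5*I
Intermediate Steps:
Q = -25
S(x) = 3
O = -75 (O = 3*(-25) = -75)
P(o) = (-75 + o)*(3 + o) (P(o) = (o - 75)*(o + 3) = (-75 + o)*(3 + o))
-5316*sqrt(3 + P(6)) = -5316*sqrt(3 + (-225 + 6**2 - 72*6)) = -5316*sqrt(3 + (-225 + 36 - 432)) = -5316*sqrt(3 - 621) = -5316*I*sqrt(618)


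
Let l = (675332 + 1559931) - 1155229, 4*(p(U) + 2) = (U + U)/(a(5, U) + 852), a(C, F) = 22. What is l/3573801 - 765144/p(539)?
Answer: 4779860935477850/10567729557 ≈ 4.5231e+5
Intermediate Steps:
p(U) = -2 + U/1748 (p(U) = -2 + ((U + U)/(22 + 852))/4 = -2 + ((2*U)/874)/4 = -2 + ((2*U)*(1/874))/4 = -2 + (U/437)/4 = -2 + U/1748)
l = 1080034 (l = 2235263 - 1155229 = 1080034)
l/3573801 - 765144/p(539) = 1080034/3573801 - 765144/(-2 + (1/1748)*539) = 1080034*(1/3573801) - 765144/(-2 + 539/1748) = 1080034/3573801 - 765144/(-2957/1748) = 1080034/3573801 - 765144*(-1748/2957) = 1080034/3573801 + 1337471712/2957 = 4779860935477850/10567729557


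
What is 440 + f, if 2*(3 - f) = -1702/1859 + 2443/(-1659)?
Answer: 391408703/881166 ≈ 444.19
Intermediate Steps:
f = 3695663/881166 (f = 3 - (-1702/1859 + 2443/(-1659))/2 = 3 - (-1702*1/1859 + 2443*(-1/1659))/2 = 3 - (-1702/1859 - 349/237)/2 = 3 - ½*(-1052165/440583) = 3 + 1052165/881166 = 3695663/881166 ≈ 4.1941)
440 + f = 440 + 3695663/881166 = 391408703/881166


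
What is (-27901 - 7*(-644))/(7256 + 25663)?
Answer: -23393/32919 ≈ -0.71062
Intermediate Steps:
(-27901 - 7*(-644))/(7256 + 25663) = (-27901 + 4508)/32919 = -23393*1/32919 = -23393/32919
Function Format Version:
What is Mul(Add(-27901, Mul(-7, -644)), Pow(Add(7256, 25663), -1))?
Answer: Rational(-23393, 32919) ≈ -0.71062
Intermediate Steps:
Mul(Add(-27901, Mul(-7, -644)), Pow(Add(7256, 25663), -1)) = Mul(Add(-27901, 4508), Pow(32919, -1)) = Mul(-23393, Rational(1, 32919)) = Rational(-23393, 32919)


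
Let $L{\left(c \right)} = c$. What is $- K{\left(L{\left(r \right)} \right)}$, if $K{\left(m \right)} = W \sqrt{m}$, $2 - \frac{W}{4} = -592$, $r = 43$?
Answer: $- 2376 \sqrt{43} \approx -15580.0$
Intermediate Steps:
$W = 2376$ ($W = 8 - -2368 = 8 + 2368 = 2376$)
$K{\left(m \right)} = 2376 \sqrt{m}$
$- K{\left(L{\left(r \right)} \right)} = - 2376 \sqrt{43}$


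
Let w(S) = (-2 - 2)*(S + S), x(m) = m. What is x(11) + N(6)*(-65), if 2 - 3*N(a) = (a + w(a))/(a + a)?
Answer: -649/6 ≈ -108.17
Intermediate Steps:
w(S) = -8*S
N(a) = 11/6 (N(a) = 2/3 - (a - 8*a)/(3*(a + a)) = 2/3 - (-7*a)/(3*(2*a)) = 2/3 - (-7*a)*1/(2*a)/3 = 2/3 - 1/3*(-7/2) = 2/3 + 7/6 = 11/6)
x(11) + N(6)*(-65) = 11 + (11/6)*(-65) = 11 - 715/6 = -649/6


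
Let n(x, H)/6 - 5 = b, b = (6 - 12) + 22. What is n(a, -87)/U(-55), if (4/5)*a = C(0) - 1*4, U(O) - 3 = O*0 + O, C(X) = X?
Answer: -63/26 ≈ -2.4231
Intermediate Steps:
U(O) = 3 + O (U(O) = 3 + (O*0 + O) = 3 + (0 + O) = 3 + O)
a = -5 (a = 5*(0 - 1*4)/4 = 5*(0 - 4)/4 = (5/4)*(-4) = -5)
b = 16 (b = -6 + 22 = 16)
n(x, H) = 126 (n(x, H) = 30 + 6*16 = 30 + 96 = 126)
n(a, -87)/U(-55) = 126/(3 - 55) = 126/(-52) = 126*(-1/52) = -63/26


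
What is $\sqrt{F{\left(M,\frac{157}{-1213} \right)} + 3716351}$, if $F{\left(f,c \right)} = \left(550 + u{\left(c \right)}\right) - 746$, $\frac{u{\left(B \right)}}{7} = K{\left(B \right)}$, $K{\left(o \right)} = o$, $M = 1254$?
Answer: $\frac{2 \sqrt{1366958483277}}{1213} \approx 1927.7$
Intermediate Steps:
$u{\left(B \right)} = 7 B$
$F{\left(f,c \right)} = -196 + 7 c$ ($F{\left(f,c \right)} = \left(550 + 7 c\right) - 746 = -196 + 7 c$)
$\sqrt{F{\left(M,\frac{157}{-1213} \right)} + 3716351} = \sqrt{\left(-196 + 7 \frac{157}{-1213}\right) + 3716351} = \sqrt{\left(-196 + 7 \cdot 157 \left(- \frac{1}{1213}\right)\right) + 3716351} = \sqrt{\left(-196 + 7 \left(- \frac{157}{1213}\right)\right) + 3716351} = \sqrt{\left(-196 - \frac{1099}{1213}\right) + 3716351} = \sqrt{- \frac{238847}{1213} + 3716351} = \sqrt{\frac{4507694916}{1213}} = \frac{2 \sqrt{1366958483277}}{1213}$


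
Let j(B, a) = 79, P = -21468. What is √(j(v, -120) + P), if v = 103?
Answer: I*√21389 ≈ 146.25*I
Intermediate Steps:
√(j(v, -120) + P) = √(79 - 21468) = √(-21389) = I*√21389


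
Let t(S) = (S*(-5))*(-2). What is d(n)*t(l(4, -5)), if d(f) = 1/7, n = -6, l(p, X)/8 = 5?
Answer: 400/7 ≈ 57.143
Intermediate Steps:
l(p, X) = 40 (l(p, X) = 8*5 = 40)
d(f) = 1/7
t(S) = 10*S (t(S) = -5*S*(-2) = 10*S)
d(n)*t(l(4, -5)) = (10*40)/7 = (1/7)*400 = 400/7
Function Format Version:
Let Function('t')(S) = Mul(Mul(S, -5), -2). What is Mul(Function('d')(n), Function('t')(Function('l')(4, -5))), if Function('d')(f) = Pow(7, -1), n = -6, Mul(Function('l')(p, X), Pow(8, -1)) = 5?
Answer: Rational(400, 7) ≈ 57.143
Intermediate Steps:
Function('l')(p, X) = 40 (Function('l')(p, X) = Mul(8, 5) = 40)
Function('d')(f) = Rational(1, 7)
Function('t')(S) = Mul(10, S) (Function('t')(S) = Mul(Mul(-5, S), -2) = Mul(10, S))
Mul(Function('d')(n), Function('t')(Function('l')(4, -5))) = Mul(Rational(1, 7), Mul(10, 40)) = Mul(Rational(1, 7), 400) = Rational(400, 7)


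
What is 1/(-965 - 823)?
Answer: -1/1788 ≈ -0.00055928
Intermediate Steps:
1/(-965 - 823) = 1/(-1788) = -1/1788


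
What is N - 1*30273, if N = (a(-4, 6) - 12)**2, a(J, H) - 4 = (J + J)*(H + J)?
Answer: -29697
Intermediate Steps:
a(J, H) = 4 + 2*J*(H + J) (a(J, H) = 4 + (J + J)*(H + J) = 4 + (2*J)*(H + J) = 4 + 2*J*(H + J))
N = 576 (N = ((4 + 2*(-4)**2 + 2*6*(-4)) - 12)**2 = ((4 + 2*16 - 48) - 12)**2 = ((4 + 32 - 48) - 12)**2 = (-12 - 12)**2 = (-24)**2 = 576)
N - 1*30273 = 576 - 1*30273 = 576 - 30273 = -29697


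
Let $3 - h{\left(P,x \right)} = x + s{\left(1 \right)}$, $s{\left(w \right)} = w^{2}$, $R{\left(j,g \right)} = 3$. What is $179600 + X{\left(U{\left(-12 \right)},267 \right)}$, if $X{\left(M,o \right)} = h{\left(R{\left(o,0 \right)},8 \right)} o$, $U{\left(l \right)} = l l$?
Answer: $177998$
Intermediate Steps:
$h{\left(P,x \right)} = 2 - x$ ($h{\left(P,x \right)} = 3 - \left(x + 1^{2}\right) = 3 - \left(x + 1\right) = 3 - \left(1 + x\right) = 2 - x$)
$U{\left(l \right)} = l^{2}$
$X{\left(M,o \right)} = - 6 o$ ($X{\left(M,o \right)} = \left(2 - 8\right) o = - 6 o$)
$179600 + X{\left(U{\left(-12 \right)},267 \right)} = 179600 - 1602 = 177998$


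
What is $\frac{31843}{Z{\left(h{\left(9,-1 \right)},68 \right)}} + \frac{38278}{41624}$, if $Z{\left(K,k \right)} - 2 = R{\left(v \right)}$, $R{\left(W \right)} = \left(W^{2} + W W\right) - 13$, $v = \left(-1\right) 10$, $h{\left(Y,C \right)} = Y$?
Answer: $\frac{95190541}{561924} \approx 169.4$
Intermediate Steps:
$v = -10$
$R{\left(W \right)} = -13 + 2 W^{2}$ ($R{\left(W \right)} = \left(W^{2} + W^{2}\right) - 13 = 2 W^{2} - 13 = -13 + 2 W^{2}$)
$Z{\left(K,k \right)} = 189$ ($Z{\left(K,k \right)} = 2 - \left(13 - 2 \left(-10\right)^{2}\right) = 2 + \left(-13 + 2 \cdot 100\right) = 2 + \left(-13 + 200\right) = 2 + 187 = 189$)
$\frac{31843}{Z{\left(h{\left(9,-1 \right)},68 \right)}} + \frac{38278}{41624} = \frac{31843}{189} + \frac{38278}{41624} = 31843 \cdot \frac{1}{189} + 38278 \cdot \frac{1}{41624} = \frac{4549}{27} + \frac{19139}{20812} = \frac{95190541}{561924}$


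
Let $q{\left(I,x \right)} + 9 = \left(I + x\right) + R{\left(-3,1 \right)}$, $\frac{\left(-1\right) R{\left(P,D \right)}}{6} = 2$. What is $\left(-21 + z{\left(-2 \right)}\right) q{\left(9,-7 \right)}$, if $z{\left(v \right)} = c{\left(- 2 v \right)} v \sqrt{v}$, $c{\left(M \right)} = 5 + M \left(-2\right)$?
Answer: $399 - 114 i \sqrt{2} \approx 399.0 - 161.22 i$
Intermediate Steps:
$R{\left(P,D \right)} = -12$ ($R{\left(P,D \right)} = \left(-6\right) 2 = -12$)
$q{\left(I,x \right)} = -21 + I + x$ ($q{\left(I,x \right)} = -9 - \left(12 - I - x\right) = -9 + \left(-12 + I + x\right) = -21 + I + x$)
$c{\left(M \right)} = 5 - 2 M$
$z{\left(v \right)} = v^{\frac{3}{2}} \left(5 + 4 v\right)$ ($z{\left(v \right)} = \left(5 - 2 \left(- 2 v\right)\right) v \sqrt{v} = \left(5 + 4 v\right) v^{\frac{3}{2}} = v^{\frac{3}{2}} \left(5 + 4 v\right)$)
$\left(-21 + z{\left(-2 \right)}\right) q{\left(9,-7 \right)} = \left(-21 + \left(-2\right)^{\frac{3}{2}} \left(5 + 4 \left(-2\right)\right)\right) \left(-21 + 9 - 7\right) = \left(-21 + - 2 i \sqrt{2} \left(5 - 8\right)\right) \left(-19\right) = \left(-21 + - 2 i \sqrt{2} \left(-3\right)\right) \left(-19\right) = \left(-21 + 6 i \sqrt{2}\right) \left(-19\right) = 399 - 114 i \sqrt{2}$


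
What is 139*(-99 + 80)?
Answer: -2641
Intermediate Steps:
139*(-99 + 80) = 139*(-19) = -2641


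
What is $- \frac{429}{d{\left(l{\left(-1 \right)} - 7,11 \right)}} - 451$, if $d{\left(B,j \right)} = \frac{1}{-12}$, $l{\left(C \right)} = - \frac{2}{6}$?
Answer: $4697$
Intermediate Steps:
$l{\left(C \right)} = - \frac{1}{3}$ ($l{\left(C \right)} = \left(-2\right) \frac{1}{6} = - \frac{1}{3}$)
$d{\left(B,j \right)} = - \frac{1}{12}$
$- \frac{429}{d{\left(l{\left(-1 \right)} - 7,11 \right)}} - 451 = - \frac{429}{- \frac{1}{12}} - 451 = \left(-429\right) \left(-12\right) - 451 = 5148 - 451 = 4697$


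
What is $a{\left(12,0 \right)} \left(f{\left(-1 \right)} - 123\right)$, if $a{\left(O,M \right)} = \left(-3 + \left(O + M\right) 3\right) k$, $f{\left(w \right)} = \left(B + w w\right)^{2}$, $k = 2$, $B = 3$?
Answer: $-7062$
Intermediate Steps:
$f{\left(w \right)} = \left(3 + w^{2}\right)^{2}$ ($f{\left(w \right)} = \left(3 + w w\right)^{2} = \left(3 + w^{2}\right)^{2}$)
$a{\left(O,M \right)} = -6 + 6 M + 6 O$ ($a{\left(O,M \right)} = \left(-3 + \left(O + M\right) 3\right) 2 = \left(-3 + \left(M + O\right) 3\right) 2 = \left(-3 + \left(3 M + 3 O\right)\right) 2 = \left(-3 + 3 M + 3 O\right) 2 = -6 + 6 M + 6 O$)
$a{\left(12,0 \right)} \left(f{\left(-1 \right)} - 123\right) = \left(-6 + 6 \cdot 0 + 6 \cdot 12\right) \left(\left(3 + \left(-1\right)^{2}\right)^{2} - 123\right) = \left(-6 + 0 + 72\right) \left(\left(3 + 1\right)^{2} - 123\right) = 66 \left(4^{2} - 123\right) = 66 \left(16 - 123\right) = 66 \left(-107\right) = -7062$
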